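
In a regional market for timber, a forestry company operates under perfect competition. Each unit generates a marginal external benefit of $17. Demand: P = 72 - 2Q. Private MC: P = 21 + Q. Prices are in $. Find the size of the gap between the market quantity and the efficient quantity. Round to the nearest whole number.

6 units

Market equilibrium (private): 21 + Q = 72 - 2Q → Q_m = 17.0000.
Social marginal cost = private MC − MEB = 4 + Q.
Set SMC = demand: 4 + Q = 72 - 2Q → Q* = 22.6667.
Gap = |17.0000 − 22.6667| = 5.6667.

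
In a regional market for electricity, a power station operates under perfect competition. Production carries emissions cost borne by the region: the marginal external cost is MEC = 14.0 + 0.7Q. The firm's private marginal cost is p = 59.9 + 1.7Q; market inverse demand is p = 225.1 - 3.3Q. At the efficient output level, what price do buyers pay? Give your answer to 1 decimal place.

Social marginal cost = private MC + MEC = 73.9 + 2.4Q.
Set SMC = demand: 73.9 + 2.4Q = 225.1 - 3.3Q → Q* = 26.5263.
Consumer price on the demand curve at Q*: 225.1 − 3.3×26.5263 = 137.5632.

P = 137.6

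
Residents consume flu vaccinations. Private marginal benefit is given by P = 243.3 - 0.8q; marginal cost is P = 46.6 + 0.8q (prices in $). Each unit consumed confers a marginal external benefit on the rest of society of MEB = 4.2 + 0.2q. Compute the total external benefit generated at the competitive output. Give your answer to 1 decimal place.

Market equilibrium (private): 46.6 + 0.8q = 243.3 - 0.8q → q_m = 122.9375.
Total external benefit = ∫₀^{q_m} (4.2 + 0.2q) dq = 4.2×122.9375 + ½×0.2×122.9375² = 2027.7004.

$2027.7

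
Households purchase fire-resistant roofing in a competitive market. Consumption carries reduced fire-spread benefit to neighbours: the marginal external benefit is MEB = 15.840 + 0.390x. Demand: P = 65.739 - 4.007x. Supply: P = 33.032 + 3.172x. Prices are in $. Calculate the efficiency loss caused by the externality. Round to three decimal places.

DWL = $22.857

Market equilibrium (private): 33.032 + 3.172x = 65.739 - 4.007x → x_m = 4.5559.
Social marginal benefit = demand + MEB = 81.579 - 3.617x.
Set SMB = MC: 81.579 - 3.617x = 33.032 + 3.172x → x* = 7.1508.
Between x* and x_m the wedge SMB − MC runs linearly from 0 to MEB(x_m), so the loss is a triangle.
DWL = ½ × 2.5949 × 17.6168 = 22.8569.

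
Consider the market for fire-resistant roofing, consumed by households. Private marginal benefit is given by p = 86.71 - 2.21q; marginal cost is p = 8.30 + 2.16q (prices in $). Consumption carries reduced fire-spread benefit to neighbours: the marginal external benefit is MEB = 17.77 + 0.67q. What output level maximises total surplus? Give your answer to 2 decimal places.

q* = 25.99

Social marginal benefit = demand + MEB = 104.48 - 1.54q.
Set SMB = MC: 104.48 - 1.54q = 8.30 + 2.16q → q* = 25.9946.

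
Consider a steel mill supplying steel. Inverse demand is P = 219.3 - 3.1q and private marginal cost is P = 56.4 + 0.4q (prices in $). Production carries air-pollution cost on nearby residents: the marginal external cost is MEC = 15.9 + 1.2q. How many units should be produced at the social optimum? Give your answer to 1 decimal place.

Social marginal cost = private MC + MEC = 72.3 + 1.6q.
Set SMC = demand: 72.3 + 1.6q = 219.3 - 3.1q → q* = 31.2766.

q* = 31.3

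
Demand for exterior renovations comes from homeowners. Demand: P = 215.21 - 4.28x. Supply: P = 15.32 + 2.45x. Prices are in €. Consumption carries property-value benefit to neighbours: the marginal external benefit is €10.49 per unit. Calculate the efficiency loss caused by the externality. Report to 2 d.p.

DWL = €8.18

Market equilibrium (private): 15.32 + 2.45x = 215.21 - 4.28x → x_m = 29.7013.
Social marginal benefit = demand + MEB = 225.70 - 4.28x.
Set SMB = MC: 225.70 - 4.28x = 15.32 + 2.45x → x* = 31.2600.
Between x* and x_m the wedge SMB − MC runs linearly from 0 to MEB(x_m), so the loss is a triangle.
DWL = ½ × 1.5587 × 10.4900 = 8.1754.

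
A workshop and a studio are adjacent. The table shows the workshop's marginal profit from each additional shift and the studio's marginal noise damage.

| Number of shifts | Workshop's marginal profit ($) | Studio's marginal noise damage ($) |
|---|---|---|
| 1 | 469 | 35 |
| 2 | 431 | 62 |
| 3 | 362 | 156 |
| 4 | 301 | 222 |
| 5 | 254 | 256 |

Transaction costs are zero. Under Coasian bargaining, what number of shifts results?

Bargaining reaches the level where marginal profit last exceeds marginal noise damage.
That holds through level 4 (301 ≥ 222) but not at 5 (254 < 256).

4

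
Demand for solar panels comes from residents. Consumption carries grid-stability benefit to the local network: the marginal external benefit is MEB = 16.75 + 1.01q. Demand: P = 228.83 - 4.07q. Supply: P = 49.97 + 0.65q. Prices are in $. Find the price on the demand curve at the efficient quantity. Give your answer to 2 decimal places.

P = $14.24

Social marginal benefit = demand + MEB = 245.58 - 3.06q.
Set SMB = MC: 245.58 - 3.06q = 49.97 + 0.65q → q* = 52.7251.
Consumer price on the demand curve at q*: 228.83 − 4.07×52.7251 = 14.2388.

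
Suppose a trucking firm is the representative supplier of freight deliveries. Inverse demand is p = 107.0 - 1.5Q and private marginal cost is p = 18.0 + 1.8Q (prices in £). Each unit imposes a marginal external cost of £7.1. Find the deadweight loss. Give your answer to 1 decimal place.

DWL = £7.6

Market equilibrium (private): 18.0 + 1.8Q = 107.0 - 1.5Q → Q_m = 26.9697.
Social marginal cost = private MC + MEC = 25.1 + 1.8Q.
Set SMC = demand: 25.1 + 1.8Q = 107.0 - 1.5Q → Q* = 24.8182.
The loss is the area between SMC and demand from Q* to Q_m; with linear curves that's a triangle of height MEC(Q_m).
DWL = ½ × 2.1515 × 7.1000 = 7.6378.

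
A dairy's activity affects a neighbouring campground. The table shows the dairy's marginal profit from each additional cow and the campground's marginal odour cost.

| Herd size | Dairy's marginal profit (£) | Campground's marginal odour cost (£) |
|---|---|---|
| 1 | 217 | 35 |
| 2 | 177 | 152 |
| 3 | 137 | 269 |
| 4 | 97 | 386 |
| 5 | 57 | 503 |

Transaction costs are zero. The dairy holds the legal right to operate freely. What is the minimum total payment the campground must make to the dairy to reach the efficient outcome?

£291

Left alone the dairy would choose level 5 (marginal profit stays positive).
Efficient level: k* = 2 (marginal profit ≥ marginal odour cost through 2).
The campground must at least cover the dairy's forgone profit from cutting 5→2: 137 + 97 + 57 = 291.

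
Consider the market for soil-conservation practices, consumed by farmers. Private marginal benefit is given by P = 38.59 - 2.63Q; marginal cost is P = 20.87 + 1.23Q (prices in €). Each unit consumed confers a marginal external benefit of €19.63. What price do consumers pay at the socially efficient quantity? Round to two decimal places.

P = €13.14

Social marginal benefit = demand + MEB = 58.22 - 2.63Q.
Set SMB = MC: 58.22 - 2.63Q = 20.87 + 1.23Q → Q* = 9.6762.
Consumer price on the demand curve at Q*: 38.59 − 2.63×9.6762 = 13.1416.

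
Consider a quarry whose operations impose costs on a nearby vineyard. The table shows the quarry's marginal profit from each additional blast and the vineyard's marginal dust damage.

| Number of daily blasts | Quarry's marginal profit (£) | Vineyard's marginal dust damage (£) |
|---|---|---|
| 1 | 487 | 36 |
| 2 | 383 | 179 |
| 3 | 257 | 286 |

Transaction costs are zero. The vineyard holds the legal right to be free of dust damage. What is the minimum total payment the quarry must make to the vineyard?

£215

Efficient level: marginal profit ≥ marginal dust damage through level 2, so k* = 2.
With the vineyard holding the right, the quarry must at least compensate total damage at k*: 36 + 179 = 215.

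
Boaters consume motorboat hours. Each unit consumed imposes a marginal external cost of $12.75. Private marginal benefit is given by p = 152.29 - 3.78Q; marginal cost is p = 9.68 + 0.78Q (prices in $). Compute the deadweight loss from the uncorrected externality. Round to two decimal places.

DWL = $17.82

Market equilibrium (private): 9.68 + 0.78Q = 152.29 - 3.78Q → Q_m = 31.2741.
Social marginal benefit = demand − MEC = 139.54 - 3.78Q.
Set SMB = MC: 139.54 - 3.78Q = 9.68 + 0.78Q → Q* = 28.4781.
Height of the DWL triangle at Q_m is MC(Q_m) − SMB(Q_m) = MEC(Q_m) = 12.7500.
DWL = ½ × 2.7960 × 12.7500 = 17.8245.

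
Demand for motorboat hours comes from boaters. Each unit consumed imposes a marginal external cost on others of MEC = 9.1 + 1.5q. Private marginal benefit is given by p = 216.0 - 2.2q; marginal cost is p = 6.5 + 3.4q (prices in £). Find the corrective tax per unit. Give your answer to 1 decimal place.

Social marginal benefit = demand − MEC = 206.9 - 3.7q.
Set SMB = MC: 206.9 - 3.7q = 6.5 + 3.4q → q* = 28.2254.
The Pigouvian tax equals MEC at q*: 9.1 + 1.5×28.2254 = 51.4381.

tax = £51.4 per unit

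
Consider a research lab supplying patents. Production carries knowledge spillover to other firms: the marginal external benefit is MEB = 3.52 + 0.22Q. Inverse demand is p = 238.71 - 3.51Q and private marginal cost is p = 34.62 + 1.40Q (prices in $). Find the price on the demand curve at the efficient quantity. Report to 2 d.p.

P = $83.33

Social marginal cost = private MC − MEB = 31.10 + 1.18Q.
Set SMC = demand: 31.10 + 1.18Q = 238.71 - 3.51Q → Q* = 44.2665.
Consumer price on the demand curve at Q*: 238.71 − 3.51×44.2665 = 83.3346.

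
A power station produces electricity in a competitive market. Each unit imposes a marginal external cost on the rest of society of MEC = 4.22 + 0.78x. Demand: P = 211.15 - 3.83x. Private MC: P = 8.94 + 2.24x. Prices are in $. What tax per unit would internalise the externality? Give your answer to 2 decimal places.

Social marginal cost = private MC + MEC = 13.16 + 3.02x.
Set SMC = demand: 13.16 + 3.02x = 211.15 - 3.83x → x* = 28.9036.
The Pigouvian tax equals MEC at x*: 4.22 + 0.78×28.9036 = 26.7648.

tax = $26.76 per unit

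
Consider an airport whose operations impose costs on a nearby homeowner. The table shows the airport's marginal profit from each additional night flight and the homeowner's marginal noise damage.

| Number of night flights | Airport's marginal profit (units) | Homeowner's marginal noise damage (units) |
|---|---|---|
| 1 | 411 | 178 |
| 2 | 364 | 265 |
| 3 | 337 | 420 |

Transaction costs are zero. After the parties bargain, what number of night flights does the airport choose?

2

Bargaining reaches the level where marginal profit last exceeds marginal noise damage.
That holds through level 2 (364 ≥ 265) but not at 3 (337 < 420).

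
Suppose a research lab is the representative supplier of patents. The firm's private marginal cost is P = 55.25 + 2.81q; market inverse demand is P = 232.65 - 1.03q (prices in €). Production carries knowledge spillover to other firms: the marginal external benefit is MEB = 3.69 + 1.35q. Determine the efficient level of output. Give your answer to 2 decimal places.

q* = 72.73

Social marginal cost = private MC − MEB = 51.56 + 1.46q.
Set SMC = demand: 51.56 + 1.46q = 232.65 - 1.03q → q* = 72.7269.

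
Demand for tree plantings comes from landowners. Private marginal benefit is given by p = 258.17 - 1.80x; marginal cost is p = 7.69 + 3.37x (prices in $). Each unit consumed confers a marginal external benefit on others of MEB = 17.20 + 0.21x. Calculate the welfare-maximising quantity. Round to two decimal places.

x* = 53.97

Social marginal benefit = demand + MEB = 275.37 - 1.59x.
Set SMB = MC: 275.37 - 1.59x = 7.69 + 3.37x → x* = 53.9677.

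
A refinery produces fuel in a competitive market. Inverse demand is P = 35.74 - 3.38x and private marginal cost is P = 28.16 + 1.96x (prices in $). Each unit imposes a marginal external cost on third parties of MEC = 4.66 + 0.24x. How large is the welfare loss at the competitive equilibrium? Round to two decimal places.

DWL = $2.24

Market equilibrium (private): 28.16 + 1.96x = 35.74 - 3.38x → x_m = 1.4195.
Social marginal cost = private MC + MEC = 32.82 + 2.20x.
Set SMC = demand: 32.82 + 2.20x = 35.74 - 3.38x → x* = 0.5233.
The loss is the area between SMC and demand from x* to x_m; with linear curves that's a triangle of height MEC(x_m).
DWL = ½ × 0.8962 × 5.0007 = 2.2408.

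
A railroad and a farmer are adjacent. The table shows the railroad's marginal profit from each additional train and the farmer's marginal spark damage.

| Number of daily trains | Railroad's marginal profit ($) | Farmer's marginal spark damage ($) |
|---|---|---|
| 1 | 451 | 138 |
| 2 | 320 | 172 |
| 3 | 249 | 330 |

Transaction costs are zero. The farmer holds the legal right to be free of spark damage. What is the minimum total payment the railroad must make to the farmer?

Efficient level: marginal profit ≥ marginal spark damage through level 2, so k* = 2.
With the farmer holding the right, the railroad must at least compensate total damage at k*: 138 + 172 = 310.

$310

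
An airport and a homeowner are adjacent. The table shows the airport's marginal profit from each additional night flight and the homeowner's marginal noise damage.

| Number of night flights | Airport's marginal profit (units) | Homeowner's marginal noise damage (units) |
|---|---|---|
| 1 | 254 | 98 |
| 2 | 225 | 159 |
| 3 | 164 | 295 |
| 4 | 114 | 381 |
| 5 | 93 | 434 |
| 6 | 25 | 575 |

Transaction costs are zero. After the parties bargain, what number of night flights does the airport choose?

Bargaining reaches the level where marginal profit last exceeds marginal noise damage.
That holds through level 2 (225 ≥ 159) but not at 3 (164 < 295).

2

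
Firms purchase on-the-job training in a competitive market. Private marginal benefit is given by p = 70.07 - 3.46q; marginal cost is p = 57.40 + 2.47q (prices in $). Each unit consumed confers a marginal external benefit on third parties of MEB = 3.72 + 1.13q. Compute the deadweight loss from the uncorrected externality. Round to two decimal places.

DWL = $3.92

Market equilibrium (private): 57.40 + 2.47q = 70.07 - 3.46q → q_m = 2.1366.
Social marginal benefit = demand + MEB = 73.79 - 2.33q.
Set SMB = MC: 73.79 - 2.33q = 57.40 + 2.47q → q* = 3.4146.
Height of the DWL triangle at q_m is SMB(q_m) − MC(q_m) = MEB(q_m) = 6.1344.
DWL = ½ × 1.2780 × 6.1344 = 3.9199.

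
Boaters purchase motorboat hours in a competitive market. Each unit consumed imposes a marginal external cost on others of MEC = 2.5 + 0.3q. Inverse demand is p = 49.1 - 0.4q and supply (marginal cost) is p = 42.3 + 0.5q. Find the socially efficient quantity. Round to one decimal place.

Social marginal benefit = demand − MEC = 46.6 - 0.7q.
Set SMB = MC: 46.6 - 0.7q = 42.3 + 0.5q → q* = 3.5833.

q* = 3.6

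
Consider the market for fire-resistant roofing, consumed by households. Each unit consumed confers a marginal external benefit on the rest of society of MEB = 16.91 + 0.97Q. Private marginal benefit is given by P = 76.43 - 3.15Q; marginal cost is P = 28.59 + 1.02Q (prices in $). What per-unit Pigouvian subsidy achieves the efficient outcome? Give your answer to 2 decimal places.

Social marginal benefit = demand + MEB = 93.34 - 2.18Q.
Set SMB = MC: 93.34 - 2.18Q = 28.59 + 1.02Q → Q* = 20.2344.
The Pigouvian subsidy equals MEB at Q*: 16.91 + 0.97×20.2344 = 36.5374.

subsidy = $36.54 per unit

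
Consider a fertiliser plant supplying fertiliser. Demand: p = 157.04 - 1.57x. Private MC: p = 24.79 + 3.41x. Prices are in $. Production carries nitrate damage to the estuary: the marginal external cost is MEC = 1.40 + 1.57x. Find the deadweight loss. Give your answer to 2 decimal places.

Market equilibrium (private): 24.79 + 3.41x = 157.04 - 1.57x → x_m = 26.5562.
Social marginal cost = private MC + MEC = 26.19 + 4.98x.
Set SMC = demand: 26.19 + 4.98x = 157.04 - 1.57x → x* = 19.9771.
The welfare-loss triangle has base |x_m − x*| and height MEC(x_m) (the vertical gap between SMC and demand is zero at x* and MEC at x_m).
DWL = ½ × 6.5791 × 43.0933 = 141.7576.

DWL = $141.76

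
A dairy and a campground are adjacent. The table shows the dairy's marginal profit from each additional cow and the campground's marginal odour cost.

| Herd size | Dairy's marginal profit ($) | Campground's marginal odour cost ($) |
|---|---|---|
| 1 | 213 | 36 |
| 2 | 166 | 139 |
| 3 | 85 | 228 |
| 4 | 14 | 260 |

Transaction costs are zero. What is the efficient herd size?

2

Bargaining reaches the level where marginal profit last exceeds marginal odour cost.
That holds through level 2 (166 ≥ 139) but not at 3 (85 < 228).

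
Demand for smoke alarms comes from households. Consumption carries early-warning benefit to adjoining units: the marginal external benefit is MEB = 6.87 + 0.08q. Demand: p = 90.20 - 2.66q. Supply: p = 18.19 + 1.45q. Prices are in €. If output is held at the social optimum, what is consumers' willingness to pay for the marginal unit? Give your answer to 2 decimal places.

P = €38.14

Social marginal benefit = demand + MEB = 97.07 - 2.58q.
Set SMB = MC: 97.07 - 2.58q = 18.19 + 1.45q → q* = 19.5732.
Consumer price on the demand curve at q*: 90.20 − 2.66×19.5732 = 38.1353.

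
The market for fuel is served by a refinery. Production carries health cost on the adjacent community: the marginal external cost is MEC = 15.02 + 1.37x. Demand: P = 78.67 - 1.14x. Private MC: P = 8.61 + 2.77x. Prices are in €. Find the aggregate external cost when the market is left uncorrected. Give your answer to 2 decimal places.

Market equilibrium (private): 8.61 + 2.77x = 78.67 - 1.14x → x_m = 17.9182.
Total external cost = ∫₀^{x_m} (15.02 + 1.37x) dx = 15.02×17.9182 + ½×1.37×17.9182² = 489.0588.

€489.06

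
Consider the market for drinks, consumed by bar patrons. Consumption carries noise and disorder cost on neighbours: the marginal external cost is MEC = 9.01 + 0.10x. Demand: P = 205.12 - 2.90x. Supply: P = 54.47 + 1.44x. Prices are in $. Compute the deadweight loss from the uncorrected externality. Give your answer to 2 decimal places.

DWL = $17.54

Market equilibrium (private): 54.47 + 1.44x = 205.12 - 2.90x → x_m = 34.7120.
Social marginal benefit = demand − MEC = 196.11 - 3.00x.
Set SMB = MC: 196.11 - 3.00x = 54.47 + 1.44x → x* = 31.9009.
The loss is the area between SMB and MC from x* to x_m; with linear curves that's a triangle of height MEC(x_m).
DWL = ½ × 2.8111 × 12.4812 = 17.5430.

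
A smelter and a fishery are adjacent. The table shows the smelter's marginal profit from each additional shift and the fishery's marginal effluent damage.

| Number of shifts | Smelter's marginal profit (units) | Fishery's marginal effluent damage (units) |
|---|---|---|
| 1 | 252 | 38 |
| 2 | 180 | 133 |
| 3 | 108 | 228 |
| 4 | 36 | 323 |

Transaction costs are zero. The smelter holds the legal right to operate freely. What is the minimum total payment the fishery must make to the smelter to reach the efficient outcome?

Left alone the smelter would choose level 4 (marginal profit stays positive).
Efficient level: k* = 2 (marginal profit ≥ marginal effluent damage through 2).
The fishery must at least cover the smelter's forgone profit from cutting 4→2: 108 + 36 = 144.

144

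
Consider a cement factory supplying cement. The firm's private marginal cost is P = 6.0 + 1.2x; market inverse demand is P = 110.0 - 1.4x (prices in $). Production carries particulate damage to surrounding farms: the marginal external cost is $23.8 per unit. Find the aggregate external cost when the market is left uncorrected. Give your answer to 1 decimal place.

Market equilibrium (private): 6.0 + 1.2x = 110.0 - 1.4x → x_m = 40.0000.
Total external cost = MEC × x_m = 23.8 × 40.0000 = 952.0000.

$952.0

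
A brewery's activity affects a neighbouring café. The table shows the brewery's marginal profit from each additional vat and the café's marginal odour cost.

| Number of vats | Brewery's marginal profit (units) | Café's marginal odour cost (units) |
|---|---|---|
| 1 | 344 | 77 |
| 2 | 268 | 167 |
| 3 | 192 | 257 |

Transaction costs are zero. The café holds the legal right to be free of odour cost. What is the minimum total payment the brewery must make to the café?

Efficient level: marginal profit ≥ marginal odour cost through level 2, so k* = 2.
With the café holding the right, the brewery must at least compensate total damage at k*: 77 + 167 = 244.

244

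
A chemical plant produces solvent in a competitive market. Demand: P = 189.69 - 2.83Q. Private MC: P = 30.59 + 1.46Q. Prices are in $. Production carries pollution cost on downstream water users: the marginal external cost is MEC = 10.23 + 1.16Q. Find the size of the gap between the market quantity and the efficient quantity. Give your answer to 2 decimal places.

Market equilibrium (private): 30.59 + 1.46Q = 189.69 - 2.83Q → Q_m = 37.0862.
Social marginal cost = private MC + MEC = 40.82 + 2.62Q.
Set SMC = demand: 40.82 + 2.62Q = 189.69 - 2.83Q → Q* = 27.3156.
Gap = |37.0862 − 27.3156| = 9.7706.

9.77 units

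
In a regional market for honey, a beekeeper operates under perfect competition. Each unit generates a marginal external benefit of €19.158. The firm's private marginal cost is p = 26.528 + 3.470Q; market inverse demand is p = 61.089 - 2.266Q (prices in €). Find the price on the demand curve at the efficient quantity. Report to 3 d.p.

P = €39.867

Social marginal cost = private MC − MEB = 7.370 + 3.470Q.
Set SMC = demand: 7.370 + 3.470Q = 61.089 - 2.266Q → Q* = 9.3652.
Consumer price on the demand curve at Q*: 61.089 − 2.266×9.3652 = 39.8675.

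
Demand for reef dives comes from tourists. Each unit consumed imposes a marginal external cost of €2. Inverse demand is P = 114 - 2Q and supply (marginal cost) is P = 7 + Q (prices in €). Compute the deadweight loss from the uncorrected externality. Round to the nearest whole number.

DWL = €1

Market equilibrium (private): 7 + Q = 114 - 2Q → Q_m = 35.6667.
Social marginal benefit = demand − MEC = 112 - 2Q.
Set SMB = MC: 112 - 2Q = 7 + Q → Q* = 35.0000.
Between Q* and Q_m the wedge MC − SMB runs linearly from 0 to MEC(Q_m), so the loss is a triangle.
DWL = ½ × 0.6667 × 2.0000 = 0.6667.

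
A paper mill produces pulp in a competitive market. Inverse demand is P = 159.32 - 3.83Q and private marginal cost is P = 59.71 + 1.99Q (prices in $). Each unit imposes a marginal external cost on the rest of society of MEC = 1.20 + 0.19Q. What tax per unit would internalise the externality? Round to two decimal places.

tax = $4.31 per unit

Social marginal cost = private MC + MEC = 60.91 + 2.18Q.
Set SMC = demand: 60.91 + 2.18Q = 159.32 - 3.83Q → Q* = 16.3744.
The Pigouvian tax equals MEC at Q*: 1.20 + 0.19×16.3744 = 4.3111.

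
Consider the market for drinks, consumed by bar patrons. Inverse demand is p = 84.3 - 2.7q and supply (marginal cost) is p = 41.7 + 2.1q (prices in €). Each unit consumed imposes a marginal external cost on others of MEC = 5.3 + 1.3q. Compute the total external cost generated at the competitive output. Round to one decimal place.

Market equilibrium (private): 41.7 + 2.1q = 84.3 - 2.7q → q_m = 8.8750.
Total external cost = ∫₀^{q_m} (5.3 + 1.3q) dq = 5.3×8.8750 + ½×1.3×8.8750² = 98.2352.

€98.2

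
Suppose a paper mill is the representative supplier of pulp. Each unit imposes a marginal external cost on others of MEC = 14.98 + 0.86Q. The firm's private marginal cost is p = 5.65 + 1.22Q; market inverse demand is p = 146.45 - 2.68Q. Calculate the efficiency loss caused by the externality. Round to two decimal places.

DWL = 222.54

Market equilibrium (private): 5.65 + 1.22Q = 146.45 - 2.68Q → Q_m = 36.1026.
Social marginal cost = private MC + MEC = 20.63 + 2.08Q.
Set SMC = demand: 20.63 + 2.08Q = 146.45 - 2.68Q → Q* = 26.4328.
The welfare-loss triangle has base |Q_m − Q*| and height MEC(Q_m) (the vertical gap between SMC and demand is zero at Q* and MEC at Q_m).
DWL = ½ × 9.6698 × 46.0282 = 222.5417.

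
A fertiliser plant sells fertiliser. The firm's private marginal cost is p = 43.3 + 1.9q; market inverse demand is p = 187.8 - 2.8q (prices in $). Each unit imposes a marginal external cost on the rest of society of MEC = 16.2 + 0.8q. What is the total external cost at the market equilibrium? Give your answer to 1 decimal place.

$876.2

Market equilibrium (private): 43.3 + 1.9q = 187.8 - 2.8q → q_m = 30.7447.
Total external cost = ∫₀^{q_m} (16.2 + 0.8q) dq = 16.2×30.7447 + ½×0.8×30.7447² = 876.1588.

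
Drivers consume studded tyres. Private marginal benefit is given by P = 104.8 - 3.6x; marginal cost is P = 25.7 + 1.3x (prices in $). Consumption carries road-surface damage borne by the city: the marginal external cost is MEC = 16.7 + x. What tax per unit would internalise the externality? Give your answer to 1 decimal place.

tax = $27.3 per unit

Social marginal benefit = demand − MEC = 88.1 - 4.6x.
Set SMB = MC: 88.1 - 4.6x = 25.7 + 1.3x → x* = 10.5763.
The Pigouvian tax equals MEC at x*: 16.7 + 1.0×10.5763 = 27.2763.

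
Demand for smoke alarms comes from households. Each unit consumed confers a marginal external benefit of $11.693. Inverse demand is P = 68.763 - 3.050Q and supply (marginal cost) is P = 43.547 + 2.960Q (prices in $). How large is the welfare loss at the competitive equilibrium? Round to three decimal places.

Market equilibrium (private): 43.547 + 2.960Q = 68.763 - 3.050Q → Q_m = 4.1957.
Social marginal benefit = demand + MEB = 80.456 - 3.050Q.
Set SMB = MC: 80.456 - 3.050Q = 43.547 + 2.960Q → Q* = 6.1413.
Height of the DWL triangle at Q_m is SMB(Q_m) − MC(Q_m) = MEB(Q_m) = 11.6930.
DWL = ½ × 1.9456 × 11.6930 = 11.3750.

DWL = $11.375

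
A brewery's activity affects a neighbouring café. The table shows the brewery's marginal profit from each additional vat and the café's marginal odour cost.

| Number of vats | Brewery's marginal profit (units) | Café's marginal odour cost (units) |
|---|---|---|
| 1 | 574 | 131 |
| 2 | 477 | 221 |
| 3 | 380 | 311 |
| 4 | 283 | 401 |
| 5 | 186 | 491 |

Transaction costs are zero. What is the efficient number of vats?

3

Bargaining reaches the level where marginal profit last exceeds marginal odour cost.
That holds through level 3 (380 ≥ 311) but not at 4 (283 < 401).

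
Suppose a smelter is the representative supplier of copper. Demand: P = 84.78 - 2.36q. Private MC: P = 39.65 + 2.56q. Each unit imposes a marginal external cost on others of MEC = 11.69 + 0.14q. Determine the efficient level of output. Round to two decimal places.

Social marginal cost = private MC + MEC = 51.34 + 2.70q.
Set SMC = demand: 51.34 + 2.70q = 84.78 - 2.36q → q* = 6.6087.

q* = 6.61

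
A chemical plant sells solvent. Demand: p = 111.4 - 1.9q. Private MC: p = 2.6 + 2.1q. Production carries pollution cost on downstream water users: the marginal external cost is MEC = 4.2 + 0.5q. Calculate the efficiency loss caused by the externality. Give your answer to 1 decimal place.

DWL = 35.2

Market equilibrium (private): 2.6 + 2.1q = 111.4 - 1.9q → q_m = 27.2000.
Social marginal cost = private MC + MEC = 6.8 + 2.6q.
Set SMC = demand: 6.8 + 2.6q = 111.4 - 1.9q → q* = 23.2444.
Height of the DWL triangle at q_m is SMC(q_m) − demand(q_m) = MEC(q_m) = 17.8000.
DWL = ½ × 3.9556 × 17.8000 = 35.2048.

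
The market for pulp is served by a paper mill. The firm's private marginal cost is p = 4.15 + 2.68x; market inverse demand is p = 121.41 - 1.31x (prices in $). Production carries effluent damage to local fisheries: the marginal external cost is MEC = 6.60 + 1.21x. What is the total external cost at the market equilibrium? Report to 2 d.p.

Market equilibrium (private): 4.15 + 2.68x = 121.41 - 1.31x → x_m = 29.3885.
Total external cost = ∫₀^{x_m} (6.60 + 1.21x) dx = 6.60×29.3885 + ½×1.21×29.3885² = 716.4929.

$716.49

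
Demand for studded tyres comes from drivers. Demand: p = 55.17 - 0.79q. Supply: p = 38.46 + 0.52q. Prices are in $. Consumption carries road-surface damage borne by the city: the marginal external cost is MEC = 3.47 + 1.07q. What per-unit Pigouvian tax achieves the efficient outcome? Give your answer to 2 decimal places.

Social marginal benefit = demand − MEC = 51.70 - 1.86q.
Set SMB = MC: 51.70 - 1.86q = 38.46 + 0.52q → q* = 5.5630.
The Pigouvian tax equals MEC at q*: 3.47 + 1.07×5.5630 = 9.4224.

tax = $9.42 per unit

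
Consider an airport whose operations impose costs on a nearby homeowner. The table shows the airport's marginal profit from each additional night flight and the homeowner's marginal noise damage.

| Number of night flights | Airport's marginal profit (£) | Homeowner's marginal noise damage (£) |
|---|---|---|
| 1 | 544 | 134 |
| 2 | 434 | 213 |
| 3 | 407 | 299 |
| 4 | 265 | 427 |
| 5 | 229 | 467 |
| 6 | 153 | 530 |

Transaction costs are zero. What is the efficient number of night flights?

3

Bargaining reaches the level where marginal profit last exceeds marginal noise damage.
That holds through level 3 (407 ≥ 299) but not at 4 (265 < 427).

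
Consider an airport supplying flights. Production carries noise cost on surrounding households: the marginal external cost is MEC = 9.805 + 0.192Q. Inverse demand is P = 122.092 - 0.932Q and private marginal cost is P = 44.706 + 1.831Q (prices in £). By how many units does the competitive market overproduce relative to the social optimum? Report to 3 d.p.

5.138 units

Market equilibrium (private): 44.706 + 1.831Q = 122.092 - 0.932Q → Q_m = 28.0080.
Social marginal cost = private MC + MEC = 54.511 + 2.023Q.
Set SMC = demand: 54.511 + 2.023Q = 122.092 - 0.932Q → Q* = 22.8701.
Gap = |28.0080 − 22.8701| = 5.1379.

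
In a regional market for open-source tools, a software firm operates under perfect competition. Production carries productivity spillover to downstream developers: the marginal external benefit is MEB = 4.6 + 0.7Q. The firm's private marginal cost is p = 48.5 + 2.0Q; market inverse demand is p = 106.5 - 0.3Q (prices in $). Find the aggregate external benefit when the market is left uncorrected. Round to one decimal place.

Market equilibrium (private): 48.5 + 2.0Q = 106.5 - 0.3Q → Q_m = 25.2174.
Total external benefit = ∫₀^{Q_m} (4.6 + 0.7Q) dQ = 4.6×25.2174 + ½×0.7×25.2174² = 338.5711.

$338.6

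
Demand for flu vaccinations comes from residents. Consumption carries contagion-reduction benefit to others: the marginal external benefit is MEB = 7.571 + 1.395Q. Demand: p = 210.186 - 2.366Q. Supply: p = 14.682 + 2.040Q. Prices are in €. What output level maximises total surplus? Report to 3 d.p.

Q* = 67.444

Social marginal benefit = demand + MEB = 217.757 - 0.971Q.
Set SMB = MC: 217.757 - 0.971Q = 14.682 + 2.040Q → Q* = 67.4444.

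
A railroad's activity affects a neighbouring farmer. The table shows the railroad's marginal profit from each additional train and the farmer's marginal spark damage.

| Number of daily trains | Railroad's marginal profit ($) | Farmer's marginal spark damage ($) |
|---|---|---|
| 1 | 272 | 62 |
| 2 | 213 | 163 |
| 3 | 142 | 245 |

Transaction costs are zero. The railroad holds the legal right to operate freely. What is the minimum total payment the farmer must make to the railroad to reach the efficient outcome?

Left alone the railroad would choose level 3 (marginal profit stays positive).
Efficient level: k* = 2 (marginal profit ≥ marginal spark damage through 2).
The farmer must at least cover the railroad's forgone profit from cutting 3→2: 142 = 142.

$142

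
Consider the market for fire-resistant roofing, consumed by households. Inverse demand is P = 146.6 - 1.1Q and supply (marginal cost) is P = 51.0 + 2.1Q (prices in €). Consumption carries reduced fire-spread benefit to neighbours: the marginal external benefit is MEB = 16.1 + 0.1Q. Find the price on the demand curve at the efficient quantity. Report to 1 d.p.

Social marginal benefit = demand + MEB = 162.7 - Q.
Set SMB = MC: 162.7 - Q = 51.0 + 2.1Q → Q* = 36.0323.
Consumer price on the demand curve at Q*: 146.6 − 1.1×36.0323 = 106.9645.

P = €107.0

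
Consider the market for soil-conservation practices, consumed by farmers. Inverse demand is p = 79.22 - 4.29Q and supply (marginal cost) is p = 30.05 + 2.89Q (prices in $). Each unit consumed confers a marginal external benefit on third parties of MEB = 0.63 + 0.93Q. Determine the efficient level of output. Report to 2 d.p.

Social marginal benefit = demand + MEB = 79.85 - 3.36Q.
Set SMB = MC: 79.85 - 3.36Q = 30.05 + 2.89Q → Q* = 7.9680.

Q* = 7.97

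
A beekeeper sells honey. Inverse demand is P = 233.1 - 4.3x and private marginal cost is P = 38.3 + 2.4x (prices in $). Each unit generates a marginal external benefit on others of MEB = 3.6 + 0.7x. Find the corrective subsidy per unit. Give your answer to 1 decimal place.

subsidy = $26.7 per unit

Social marginal cost = private MC − MEB = 34.7 + 1.7x.
Set SMC = demand: 34.7 + 1.7x = 233.1 - 4.3x → x* = 33.0667.
The Pigouvian subsidy equals MEB at x*: 3.6 + 0.7×33.0667 = 26.7467.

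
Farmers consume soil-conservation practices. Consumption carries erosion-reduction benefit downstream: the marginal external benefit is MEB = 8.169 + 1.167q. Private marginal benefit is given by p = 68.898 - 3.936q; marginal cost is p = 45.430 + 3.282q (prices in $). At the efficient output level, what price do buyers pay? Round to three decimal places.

P = $48.319

Social marginal benefit = demand + MEB = 77.067 - 2.769q.
Set SMB = MC: 77.067 - 2.769q = 45.430 + 3.282q → q* = 5.2284.
Consumer price on the demand curve at q*: 68.898 − 3.936×5.2284 = 48.3190.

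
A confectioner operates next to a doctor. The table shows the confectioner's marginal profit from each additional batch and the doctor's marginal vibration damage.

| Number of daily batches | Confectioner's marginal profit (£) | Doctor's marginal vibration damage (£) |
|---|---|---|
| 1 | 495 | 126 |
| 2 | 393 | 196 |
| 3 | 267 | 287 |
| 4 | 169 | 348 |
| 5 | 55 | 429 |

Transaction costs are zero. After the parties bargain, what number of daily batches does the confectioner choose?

2

Bargaining reaches the level where marginal profit last exceeds marginal vibration damage.
That holds through level 2 (393 ≥ 196) but not at 3 (267 < 287).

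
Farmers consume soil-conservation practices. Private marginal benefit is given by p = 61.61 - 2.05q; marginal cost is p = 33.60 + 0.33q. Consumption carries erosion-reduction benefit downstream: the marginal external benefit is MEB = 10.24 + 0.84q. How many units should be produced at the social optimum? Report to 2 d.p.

q* = 24.84

Social marginal benefit = demand + MEB = 71.85 - 1.21q.
Set SMB = MC: 71.85 - 1.21q = 33.60 + 0.33q → q* = 24.8377.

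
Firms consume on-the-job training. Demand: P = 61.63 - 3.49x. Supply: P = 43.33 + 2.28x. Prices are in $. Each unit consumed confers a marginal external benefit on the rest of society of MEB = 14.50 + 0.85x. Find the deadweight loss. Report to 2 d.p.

Market equilibrium (private): 43.33 + 2.28x = 61.63 - 3.49x → x_m = 3.1716.
Social marginal benefit = demand + MEB = 76.13 - 2.64x.
Set SMB = MC: 76.13 - 2.64x = 43.33 + 2.28x → x* = 6.6667.
The loss is the area between SMB and MC from x* to x_m; with linear curves that's a triangle of height MEB(x_m).
DWL = ½ × 3.4951 × 17.1958 = 30.0505.

DWL = $30.05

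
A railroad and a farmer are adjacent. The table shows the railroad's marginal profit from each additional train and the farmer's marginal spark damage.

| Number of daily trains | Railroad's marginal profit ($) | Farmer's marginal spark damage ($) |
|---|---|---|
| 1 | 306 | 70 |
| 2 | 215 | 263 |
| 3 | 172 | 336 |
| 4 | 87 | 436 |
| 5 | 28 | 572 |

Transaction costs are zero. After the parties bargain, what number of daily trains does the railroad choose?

1

Bargaining reaches the level where marginal profit last exceeds marginal spark damage.
That holds through level 1 (306 ≥ 70) but not at 2 (215 < 263).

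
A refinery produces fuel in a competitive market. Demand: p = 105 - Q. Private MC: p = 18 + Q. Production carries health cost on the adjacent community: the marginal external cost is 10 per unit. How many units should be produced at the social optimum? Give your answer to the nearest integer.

Social marginal cost = private MC + MEC = 28 + Q.
Set SMC = demand: 28 + Q = 105 - Q → Q* = 38.5000.

Q* = 39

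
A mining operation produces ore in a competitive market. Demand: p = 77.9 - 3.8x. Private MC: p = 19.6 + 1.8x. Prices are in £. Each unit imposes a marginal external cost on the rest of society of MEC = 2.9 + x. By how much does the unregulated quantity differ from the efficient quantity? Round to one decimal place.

2.0 units

Market equilibrium (private): 19.6 + 1.8x = 77.9 - 3.8x → x_m = 10.4107.
Social marginal cost = private MC + MEC = 22.5 + 2.8x.
Set SMC = demand: 22.5 + 2.8x = 77.9 - 3.8x → x* = 8.3939.
Gap = |10.4107 − 8.3939| = 2.0168.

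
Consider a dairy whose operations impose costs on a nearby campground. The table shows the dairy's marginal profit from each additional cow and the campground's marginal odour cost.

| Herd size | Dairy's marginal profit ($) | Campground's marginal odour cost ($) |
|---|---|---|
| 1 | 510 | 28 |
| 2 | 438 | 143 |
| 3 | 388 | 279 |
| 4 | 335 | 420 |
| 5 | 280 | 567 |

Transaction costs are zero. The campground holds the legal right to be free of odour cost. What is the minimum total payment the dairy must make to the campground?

Efficient level: marginal profit ≥ marginal odour cost through level 3, so k* = 3.
With the campground holding the right, the dairy must at least compensate total damage at k*: 28 + 143 + 279 = 450.

$450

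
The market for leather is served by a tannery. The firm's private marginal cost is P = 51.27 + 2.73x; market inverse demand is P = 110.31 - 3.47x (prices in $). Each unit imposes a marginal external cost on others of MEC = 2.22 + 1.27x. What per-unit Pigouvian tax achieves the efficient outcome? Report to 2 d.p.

Social marginal cost = private MC + MEC = 53.49 + 4.00x.
Set SMC = demand: 53.49 + 4.00x = 110.31 - 3.47x → x* = 7.6064.
The Pigouvian tax equals MEC at x*: 2.22 + 1.27×7.6064 = 11.8801.

tax = $11.88 per unit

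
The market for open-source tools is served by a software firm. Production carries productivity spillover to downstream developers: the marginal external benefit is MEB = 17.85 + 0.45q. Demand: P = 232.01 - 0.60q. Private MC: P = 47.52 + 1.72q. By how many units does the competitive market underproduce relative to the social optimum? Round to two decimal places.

Market equilibrium (private): 47.52 + 1.72q = 232.01 - 0.60q → q_m = 79.5216.
Social marginal cost = private MC − MEB = 29.67 + 1.27q.
Set SMC = demand: 29.67 + 1.27q = 232.01 - 0.60q → q* = 108.2032.
Gap = |79.5216 − 108.2032| = 28.6816.

28.68 units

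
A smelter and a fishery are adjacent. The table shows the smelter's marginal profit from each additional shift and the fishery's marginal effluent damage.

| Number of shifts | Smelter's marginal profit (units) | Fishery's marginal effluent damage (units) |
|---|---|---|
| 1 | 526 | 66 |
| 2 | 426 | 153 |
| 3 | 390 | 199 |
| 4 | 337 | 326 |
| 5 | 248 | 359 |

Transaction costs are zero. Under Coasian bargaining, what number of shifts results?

4

Bargaining reaches the level where marginal profit last exceeds marginal effluent damage.
That holds through level 4 (337 ≥ 326) but not at 5 (248 < 359).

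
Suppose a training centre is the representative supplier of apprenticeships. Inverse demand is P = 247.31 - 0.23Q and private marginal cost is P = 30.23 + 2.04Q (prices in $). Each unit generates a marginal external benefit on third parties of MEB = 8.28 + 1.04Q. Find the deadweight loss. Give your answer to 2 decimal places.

DWL = $4718.24

Market equilibrium (private): 30.23 + 2.04Q = 247.31 - 0.23Q → Q_m = 95.6300.
Social marginal cost = private MC − MEB = 21.95 + Q.
Set SMC = demand: 21.95 + Q = 247.31 - 0.23Q → Q* = 183.2195.
Between Q* and Q_m the wedge demand − SMC runs linearly from 0 to MEB(Q_m), so the loss is a triangle.
DWL = ½ × 87.5895 × 107.7352 = 4718.2362.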